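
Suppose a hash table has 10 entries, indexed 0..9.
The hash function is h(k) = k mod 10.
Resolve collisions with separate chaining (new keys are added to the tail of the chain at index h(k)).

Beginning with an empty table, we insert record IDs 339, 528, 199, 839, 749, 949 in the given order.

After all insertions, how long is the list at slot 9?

Insert 339: h=9, bucket 9 empty -> new chain.
Insert 528: h=8, bucket 8 empty -> new chain.
Insert 199: h=9, bucket 9 nonempty -> append to chain.
Insert 839: h=9, bucket 9 nonempty -> append to chain.
Insert 749: h=9, bucket 9 nonempty -> append to chain.
Insert 949: h=9, bucket 9 nonempty -> append to chain.
Final buckets:
0: ∅
1: ∅
2: ∅
3: ∅
4: ∅
5: ∅
6: ∅
7: ∅
8: 528
9: 339 -> 199 -> 839 -> 749 -> 949

5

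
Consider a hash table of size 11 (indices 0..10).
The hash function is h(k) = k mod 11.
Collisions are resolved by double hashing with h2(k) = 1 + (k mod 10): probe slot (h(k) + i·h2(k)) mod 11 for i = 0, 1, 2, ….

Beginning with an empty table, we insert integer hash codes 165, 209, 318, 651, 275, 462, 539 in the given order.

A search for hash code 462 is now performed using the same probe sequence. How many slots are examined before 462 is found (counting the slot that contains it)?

2

Insert 165: h=0, slot 0 empty => index 0.
Insert 209: h=0, h2=10, slot 0 occupied => index 10.
Insert 318: h=10, h2=9, slot 10 occupied => index 8.
Insert 651: h=2, slot 2 empty => index 2.
Insert 275: h=0, h2=6, slot 0 occupied => index 6.
Insert 462: h=0, h2=3, slot 0 occupied => index 3.
Insert 539: h=0, h2=10, slots 0,10 occupied => index 9.
Table: [165, ., 651, 462, ., ., 275, ., 318, 539, 209]
Lookup 462: h=0, h2=3, probe 0,3 → found at 3.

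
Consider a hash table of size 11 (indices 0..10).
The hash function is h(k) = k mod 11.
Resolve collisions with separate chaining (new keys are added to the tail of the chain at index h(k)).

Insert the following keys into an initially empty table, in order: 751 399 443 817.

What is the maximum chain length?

4

751 → bucket 3
399 → bucket 3 (collision)
443 → bucket 3 (collision)
817 → bucket 3 (collision)
Final buckets:
0: -
1: -
2: -
3: 751 -> 399 -> 443 -> 817
4: -
5: -
6: -
7: -
8: -
9: -
10: -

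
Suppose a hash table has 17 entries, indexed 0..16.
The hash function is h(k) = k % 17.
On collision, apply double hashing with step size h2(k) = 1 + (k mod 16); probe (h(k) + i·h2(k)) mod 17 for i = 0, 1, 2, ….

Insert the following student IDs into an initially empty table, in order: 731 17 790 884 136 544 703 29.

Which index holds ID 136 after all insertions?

731 hashes to 0; slot 0 is free → place at 0.
17 hashes to 0, h2=2; 0 taken → place at 2.
790 hashes to 8; slot 8 is free → place at 8.
884 hashes to 0, h2=5; 0 taken → place at 5.
136 hashes to 0, h2=9; 0 taken → place at 9.
544 hashes to 0, h2=1; 0 taken → place at 1.
703 hashes to 6; slot 6 is free → place at 6.
29 hashes to 12; slot 12 is free → place at 12.
Table: [731, 544, 17, —, —, 884, 703, —, 790, 136, —, —, 29, —, —, —, —]

9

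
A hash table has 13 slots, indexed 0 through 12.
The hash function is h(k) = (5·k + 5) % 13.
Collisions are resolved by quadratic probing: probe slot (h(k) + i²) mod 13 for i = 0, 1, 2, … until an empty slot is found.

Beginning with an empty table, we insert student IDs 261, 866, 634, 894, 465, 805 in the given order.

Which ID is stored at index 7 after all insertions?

261 hashes to 10; slot 10 is free → place at 10.
866 hashes to 6; slot 6 is free → place at 6.
634 hashes to 3; slot 3 is free → place at 3.
894 hashes to 3; 3 taken → place at 4.
465 hashes to 3; 3,4 taken → place at 7.
805 hashes to 0; slot 0 is free → place at 0.
Table: [805, —, —, 634, 894, —, 866, 465, —, —, 261, —, —]

465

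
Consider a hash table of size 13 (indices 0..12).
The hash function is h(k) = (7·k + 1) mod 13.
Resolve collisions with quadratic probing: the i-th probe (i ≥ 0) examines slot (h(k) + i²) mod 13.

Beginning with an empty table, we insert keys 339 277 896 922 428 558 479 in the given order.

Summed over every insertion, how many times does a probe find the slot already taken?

339: h=8 → slot 8
277: h=3 → slot 3
896: h=7 → slot 7
922: h=7, probe 7,8,11 → slot 11
428: h=7, probe 7,8,11,3,10 → slot 10
558: h=7, probe 7,8,11,3,10,6 → slot 6
479: h=0 → slot 0
Table: [479, ∅, ∅, 277, ∅, ∅, 558, 896, 339, ∅, 428, 922, ∅]

11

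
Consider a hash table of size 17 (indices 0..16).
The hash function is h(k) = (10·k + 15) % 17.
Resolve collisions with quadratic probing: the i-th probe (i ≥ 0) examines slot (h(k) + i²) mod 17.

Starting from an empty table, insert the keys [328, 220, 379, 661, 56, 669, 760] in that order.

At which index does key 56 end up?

328 hashes to 14; slot 14 is free → place at 14.
220 hashes to 5; slot 5 is free → place at 5.
379 hashes to 14; 14 taken → place at 15.
661 hashes to 12; slot 12 is free → place at 12.
56 hashes to 14; 14,15 taken → place at 1.
669 hashes to 7; slot 7 is free → place at 7.
760 hashes to 16; slot 16 is free → place at 16.
Table: [∅, 56, ∅, ∅, ∅, 220, ∅, 669, ∅, ∅, ∅, ∅, 661, ∅, 328, 379, 760]

1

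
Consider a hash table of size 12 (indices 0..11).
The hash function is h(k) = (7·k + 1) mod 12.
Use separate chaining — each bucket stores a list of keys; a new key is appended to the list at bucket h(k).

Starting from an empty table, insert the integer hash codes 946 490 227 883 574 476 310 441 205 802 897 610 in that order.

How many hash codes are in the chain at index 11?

6

Insert 946: h=11, bucket 11 empty -> new chain.
Insert 490: h=11, bucket 11 nonempty -> append to chain.
Insert 227: h=6, bucket 6 empty -> new chain.
Insert 883: h=2, bucket 2 empty -> new chain.
Insert 574: h=11, bucket 11 nonempty -> append to chain.
Insert 476: h=9, bucket 9 empty -> new chain.
Insert 310: h=11, bucket 11 nonempty -> append to chain.
Insert 441: h=4, bucket 4 empty -> new chain.
Insert 205: h=8, bucket 8 empty -> new chain.
Insert 802: h=11, bucket 11 nonempty -> append to chain.
Insert 897: h=4, bucket 4 nonempty -> append to chain.
Insert 610: h=11, bucket 11 nonempty -> append to chain.
Final buckets:
0: .
1: .
2: 883
3: .
4: 441 -> 897
5: .
6: 227
7: .
8: 205
9: 476
10: .
11: 946 -> 490 -> 574 -> 310 -> 802 -> 610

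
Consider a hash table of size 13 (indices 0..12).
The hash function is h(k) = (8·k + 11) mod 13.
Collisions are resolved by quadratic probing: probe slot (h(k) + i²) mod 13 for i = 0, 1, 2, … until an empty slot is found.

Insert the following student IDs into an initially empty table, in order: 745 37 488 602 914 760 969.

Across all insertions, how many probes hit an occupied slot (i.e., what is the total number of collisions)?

745: h=4 → slot 4
37: h=8 → slot 8
488: h=2 → slot 2
602: h=4, probe 4,5 → slot 5
914: h=4, probe 4,5,8,0 → slot 0
760: h=7 → slot 7
969: h=2, probe 2,3 → slot 3
Table: [914, -, 488, 969, 745, 602, -, 760, 37, -, -, -, -]

5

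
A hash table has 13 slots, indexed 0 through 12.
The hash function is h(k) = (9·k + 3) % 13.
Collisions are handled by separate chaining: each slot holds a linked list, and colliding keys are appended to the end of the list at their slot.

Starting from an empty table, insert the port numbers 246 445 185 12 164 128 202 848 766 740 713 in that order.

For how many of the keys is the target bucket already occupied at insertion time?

6

246 -> bucket 7
445 -> bucket 4
185 -> bucket 4 (collision)
12 -> bucket 7 (collision)
164 -> bucket 10
128 -> bucket 11
202 -> bucket 1
848 -> bucket 4 (collision)
766 -> bucket 7 (collision)
740 -> bucket 7 (collision)
713 -> bucket 11 (collision)
Final buckets:
0: —
1: 202
2: —
3: —
4: 445 -> 185 -> 848
5: —
6: —
7: 246 -> 12 -> 766 -> 740
8: —
9: —
10: 164
11: 128 -> 713
12: —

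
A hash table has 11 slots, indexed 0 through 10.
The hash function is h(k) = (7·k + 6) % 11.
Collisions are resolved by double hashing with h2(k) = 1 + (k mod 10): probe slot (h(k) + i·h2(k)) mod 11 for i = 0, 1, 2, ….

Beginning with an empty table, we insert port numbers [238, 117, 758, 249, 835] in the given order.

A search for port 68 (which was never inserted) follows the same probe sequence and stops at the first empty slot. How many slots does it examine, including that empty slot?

2

238 hashes to 0; slot 0 is free => place at 0.
117 hashes to 0, h2=8; 0 taken => place at 8.
758 hashes to 10; slot 10 is free => place at 10.
249 hashes to 0, h2=10; 0,10 taken => place at 9.
835 hashes to 10, h2=6; 10 taken => place at 5.
Table: [238, —, —, —, —, 835, —, —, 117, 249, 758]
Lookup 68: h=9, h2=9, probe 9,7 → slot 7 empty, not found.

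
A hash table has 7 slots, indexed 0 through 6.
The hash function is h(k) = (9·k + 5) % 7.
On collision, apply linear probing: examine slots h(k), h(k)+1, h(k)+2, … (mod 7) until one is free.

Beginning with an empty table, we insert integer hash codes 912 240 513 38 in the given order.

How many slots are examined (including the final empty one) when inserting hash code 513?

912: h=2 => slot 2
240: h=2, probe 2,3 => slot 3
513: h=2, probe 2,3,4 => slot 4
38: h=4, probe 4,5 => slot 5
Table: [_, _, 912, 240, 513, 38, _]

3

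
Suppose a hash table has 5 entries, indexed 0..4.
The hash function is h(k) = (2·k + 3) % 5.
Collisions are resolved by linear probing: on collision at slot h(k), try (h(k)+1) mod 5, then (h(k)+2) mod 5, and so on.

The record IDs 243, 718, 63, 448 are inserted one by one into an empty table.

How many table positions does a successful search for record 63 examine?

3

243: h=4 -> slot 4
718: h=4, probe 4,0 -> slot 0
63: h=4, probe 4,0,1 -> slot 1
448: h=4, probe 4,0,1,2 -> slot 2
Table: [718, 63, 448, -, 243]
Lookup 63: h=4, probe 4,0,1 → found at 1.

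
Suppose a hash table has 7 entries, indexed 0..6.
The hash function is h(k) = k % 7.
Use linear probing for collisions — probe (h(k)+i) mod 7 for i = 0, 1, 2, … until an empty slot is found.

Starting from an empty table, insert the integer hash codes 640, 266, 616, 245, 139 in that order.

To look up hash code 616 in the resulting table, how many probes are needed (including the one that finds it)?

640 hashes to 3; slot 3 is free => place at 3.
266 hashes to 0; slot 0 is free => place at 0.
616 hashes to 0; 0 taken => place at 1.
245 hashes to 0; 0,1 taken => place at 2.
139 hashes to 6; slot 6 is free => place at 6.
Table: [266, 616, 245, 640, ., ., 139]
Lookup 616: h=0, probe 0,1 → found at 1.

2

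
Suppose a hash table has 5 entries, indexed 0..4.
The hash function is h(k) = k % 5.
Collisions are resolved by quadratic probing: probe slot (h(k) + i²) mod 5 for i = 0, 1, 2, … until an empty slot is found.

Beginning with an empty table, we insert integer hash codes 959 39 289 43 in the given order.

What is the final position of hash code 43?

2

Insert 959: h=4, slot 4 empty → index 4.
Insert 39: h=4, slot 4 occupied → index 0.
Insert 289: h=4, slots 4,0 occupied → index 3.
Insert 43: h=3, slots 3,4 occupied → index 2.
Table: [39, -, 43, 289, 959]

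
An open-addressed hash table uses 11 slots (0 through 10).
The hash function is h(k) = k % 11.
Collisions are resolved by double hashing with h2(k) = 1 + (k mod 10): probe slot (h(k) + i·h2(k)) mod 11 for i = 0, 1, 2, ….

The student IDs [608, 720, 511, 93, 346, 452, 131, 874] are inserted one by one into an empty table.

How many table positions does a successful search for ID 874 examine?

6

608: h=3 -> slot 3
720: h=5 -> slot 5
511: h=5, h2=2, probe 5,7 -> slot 7
93: h=5, h2=4, probe 5,9 -> slot 9
346: h=5, h2=7, probe 5,1 -> slot 1
452: h=1, h2=3, probe 1,4 -> slot 4
131: h=10 -> slot 10
874: h=5, h2=5, probe 5,10,4,9,3,8 -> slot 8
Table: [-, 346, -, 608, 452, 720, -, 511, 874, 93, 131]
Lookup 874: h=5, h2=5, probe 5,10,4,9,3,8 → found at 8.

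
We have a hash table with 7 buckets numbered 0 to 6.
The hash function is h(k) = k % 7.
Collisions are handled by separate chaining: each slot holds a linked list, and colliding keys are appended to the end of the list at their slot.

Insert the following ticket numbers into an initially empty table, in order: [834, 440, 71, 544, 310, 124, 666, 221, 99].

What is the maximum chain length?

834 -> bucket 1
440 -> bucket 6
71 -> bucket 1 (collision)
544 -> bucket 5
310 -> bucket 2
124 -> bucket 5 (collision)
666 -> bucket 1 (collision)
221 -> bucket 4
99 -> bucket 1 (collision)
Final buckets:
0: .
1: 834 -> 71 -> 666 -> 99
2: 310
3: .
4: 221
5: 544 -> 124
6: 440

4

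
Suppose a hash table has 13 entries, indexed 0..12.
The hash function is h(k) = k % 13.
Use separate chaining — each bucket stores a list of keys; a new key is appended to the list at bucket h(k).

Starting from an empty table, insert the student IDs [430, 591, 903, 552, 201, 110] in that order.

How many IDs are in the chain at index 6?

5

Insert 430: h=1, bucket 1 empty -> new chain.
Insert 591: h=6, bucket 6 empty -> new chain.
Insert 903: h=6, bucket 6 nonempty -> append to chain.
Insert 552: h=6, bucket 6 nonempty -> append to chain.
Insert 201: h=6, bucket 6 nonempty -> append to chain.
Insert 110: h=6, bucket 6 nonempty -> append to chain.
Final buckets:
0: .
1: 430
2: .
3: .
4: .
5: .
6: 591 -> 903 -> 552 -> 201 -> 110
7: .
8: .
9: .
10: .
11: .
12: .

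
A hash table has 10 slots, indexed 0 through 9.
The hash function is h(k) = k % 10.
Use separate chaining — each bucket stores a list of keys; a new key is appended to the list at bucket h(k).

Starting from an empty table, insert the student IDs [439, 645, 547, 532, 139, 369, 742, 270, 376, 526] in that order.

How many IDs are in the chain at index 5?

439 -> bucket 9
645 -> bucket 5
547 -> bucket 7
532 -> bucket 2
139 -> bucket 9 (collision)
369 -> bucket 9 (collision)
742 -> bucket 2 (collision)
270 -> bucket 0
376 -> bucket 6
526 -> bucket 6 (collision)
Final buckets:
0: 270
1: .
2: 532 -> 742
3: .
4: .
5: 645
6: 376 -> 526
7: 547
8: .
9: 439 -> 139 -> 369

1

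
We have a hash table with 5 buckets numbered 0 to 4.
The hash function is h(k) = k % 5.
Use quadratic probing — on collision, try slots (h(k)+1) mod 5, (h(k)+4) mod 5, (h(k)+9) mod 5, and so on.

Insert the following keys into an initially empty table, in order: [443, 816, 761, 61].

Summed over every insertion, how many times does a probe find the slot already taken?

3

443: h=3 -> slot 3
816: h=1 -> slot 1
761: h=1, probe 1,2 -> slot 2
61: h=1, probe 1,2,0 -> slot 0
Table: [61, 816, 761, 443, _]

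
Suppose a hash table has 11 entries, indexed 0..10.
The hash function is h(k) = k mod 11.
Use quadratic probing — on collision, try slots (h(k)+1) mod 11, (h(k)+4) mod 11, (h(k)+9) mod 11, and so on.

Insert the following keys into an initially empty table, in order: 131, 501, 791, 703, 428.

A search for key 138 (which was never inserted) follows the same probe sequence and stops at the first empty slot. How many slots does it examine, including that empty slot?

131: h=10 => slot 10
501: h=6 => slot 6
791: h=10, probe 10,0 => slot 0
703: h=10, probe 10,0,3 => slot 3
428: h=10, probe 10,0,3,8 => slot 8
Table: [791, —, —, 703, —, —, 501, —, 428, —, 131]
Lookup 138: h=6, probe 6,7 → slot 7 empty, not found.

2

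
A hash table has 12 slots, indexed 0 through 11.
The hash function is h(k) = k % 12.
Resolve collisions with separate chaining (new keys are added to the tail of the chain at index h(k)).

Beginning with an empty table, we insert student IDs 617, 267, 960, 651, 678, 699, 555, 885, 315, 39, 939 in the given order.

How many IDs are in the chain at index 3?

617 -> bucket 5
267 -> bucket 3
960 -> bucket 0
651 -> bucket 3 (collision)
678 -> bucket 6
699 -> bucket 3 (collision)
555 -> bucket 3 (collision)
885 -> bucket 9
315 -> bucket 3 (collision)
39 -> bucket 3 (collision)
939 -> bucket 3 (collision)
Final buckets:
0: 960
1: .
2: .
3: 267 -> 651 -> 699 -> 555 -> 315 -> 39 -> 939
4: .
5: 617
6: 678
7: .
8: .
9: 885
10: .
11: .

7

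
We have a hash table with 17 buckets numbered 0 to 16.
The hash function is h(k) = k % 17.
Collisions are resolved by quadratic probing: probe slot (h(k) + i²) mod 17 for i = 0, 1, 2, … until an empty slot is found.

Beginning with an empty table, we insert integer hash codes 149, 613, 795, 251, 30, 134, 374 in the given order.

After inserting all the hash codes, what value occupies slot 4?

374

149 hashes to 13; slot 13 is free => place at 13.
613 hashes to 1; slot 1 is free => place at 1.
795 hashes to 13; 13 taken => place at 14.
251 hashes to 13; 13,14 taken => place at 0.
30 hashes to 13; 13,14,0 taken => place at 5.
134 hashes to 15; slot 15 is free => place at 15.
374 hashes to 0; 0,1 taken => place at 4.
Table: [251, 613, _, _, 374, 30, _, _, _, _, _, _, _, 149, 795, 134, _]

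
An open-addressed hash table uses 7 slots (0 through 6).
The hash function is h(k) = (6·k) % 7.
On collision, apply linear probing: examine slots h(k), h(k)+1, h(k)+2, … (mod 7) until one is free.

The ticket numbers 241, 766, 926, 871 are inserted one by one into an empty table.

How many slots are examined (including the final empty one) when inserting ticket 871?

241 hashes to 4; slot 4 is free => place at 4.
766 hashes to 4; 4 taken => place at 5.
926 hashes to 5; 5 taken => place at 6.
871 hashes to 4; 4,5,6 taken => place at 0.
Table: [871, _, _, _, 241, 766, 926]

4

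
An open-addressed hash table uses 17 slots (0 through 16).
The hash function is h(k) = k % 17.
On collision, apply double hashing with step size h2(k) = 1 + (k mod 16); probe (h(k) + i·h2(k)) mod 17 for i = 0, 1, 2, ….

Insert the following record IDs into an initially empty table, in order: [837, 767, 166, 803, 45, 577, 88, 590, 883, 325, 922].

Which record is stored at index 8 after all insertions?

803

837: h=4 → slot 4
767: h=2 → slot 2
166: h=13 → slot 13
803: h=4, h2=4, probe 4,8 → slot 8
45: h=11 → slot 11
577: h=16 → slot 16
88: h=3 → slot 3
590: h=12 → slot 12
883: h=16, h2=4, probe 16,3,7 → slot 7
325: h=2, h2=6, probe 2,8,14 → slot 14
922: h=4, h2=11, probe 4,15 → slot 15
Table: [_, _, 767, 88, 837, _, _, 883, 803, _, _, 45, 590, 166, 325, 922, 577]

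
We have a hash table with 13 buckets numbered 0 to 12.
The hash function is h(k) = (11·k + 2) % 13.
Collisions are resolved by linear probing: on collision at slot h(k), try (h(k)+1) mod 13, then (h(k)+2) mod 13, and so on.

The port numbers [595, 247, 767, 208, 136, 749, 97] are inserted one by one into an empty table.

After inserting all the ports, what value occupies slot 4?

595: h=8 → slot 8
247: h=2 → slot 2
767: h=2, probe 2,3 → slot 3
208: h=2, probe 2,3,4 → slot 4
136: h=3, probe 3,4,5 → slot 5
749: h=12 → slot 12
97: h=3, probe 3,4,5,6 → slot 6
Table: [∅, ∅, 247, 767, 208, 136, 97, ∅, 595, ∅, ∅, ∅, 749]

208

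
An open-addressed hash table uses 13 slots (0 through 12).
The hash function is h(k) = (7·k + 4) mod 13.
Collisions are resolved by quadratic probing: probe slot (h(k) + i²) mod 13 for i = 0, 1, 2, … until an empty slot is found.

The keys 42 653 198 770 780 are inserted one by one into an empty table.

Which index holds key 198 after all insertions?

42 hashes to 12; slot 12 is free -> place at 12.
653 hashes to 12; 12 taken -> place at 0.
198 hashes to 12; 12,0 taken -> place at 3.
770 hashes to 12; 12,0,3 taken -> place at 8.
780 hashes to 4; slot 4 is free -> place at 4.
Table: [653, ., ., 198, 780, ., ., ., 770, ., ., ., 42]

3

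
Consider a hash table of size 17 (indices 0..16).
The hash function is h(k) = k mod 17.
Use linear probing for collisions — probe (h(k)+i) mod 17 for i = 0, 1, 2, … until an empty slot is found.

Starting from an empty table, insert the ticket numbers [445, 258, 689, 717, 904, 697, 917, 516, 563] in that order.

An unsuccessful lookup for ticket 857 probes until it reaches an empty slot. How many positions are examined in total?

445: h=3 -> slot 3
258: h=3, probe 3,4 -> slot 4
689: h=9 -> slot 9
717: h=3, probe 3,4,5 -> slot 5
904: h=3, probe 3,4,5,6 -> slot 6
697: h=0 -> slot 0
917: h=16 -> slot 16
516: h=6, probe 6,7 -> slot 7
563: h=2 -> slot 2
Table: [697, ∅, 563, 445, 258, 717, 904, 516, ∅, 689, ∅, ∅, ∅, ∅, ∅, ∅, 917]
Lookup 857: h=7, probe 7,8 → slot 8 empty, not found.

2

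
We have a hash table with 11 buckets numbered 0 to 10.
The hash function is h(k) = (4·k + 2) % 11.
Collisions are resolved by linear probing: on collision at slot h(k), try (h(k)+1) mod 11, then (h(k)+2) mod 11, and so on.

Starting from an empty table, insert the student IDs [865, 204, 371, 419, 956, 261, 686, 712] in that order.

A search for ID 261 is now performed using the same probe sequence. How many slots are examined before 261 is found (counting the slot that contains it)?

865: h=8 → slot 8
204: h=4 → slot 4
371: h=1 → slot 1
419: h=6 → slot 6
956: h=9 → slot 9
261: h=1, probe 1,2 → slot 2
686: h=7 → slot 7
712: h=1, probe 1,2,3 → slot 3
Table: [-, 371, 261, 712, 204, -, 419, 686, 865, 956, -]
Lookup 261: h=1, probe 1,2 → found at 2.

2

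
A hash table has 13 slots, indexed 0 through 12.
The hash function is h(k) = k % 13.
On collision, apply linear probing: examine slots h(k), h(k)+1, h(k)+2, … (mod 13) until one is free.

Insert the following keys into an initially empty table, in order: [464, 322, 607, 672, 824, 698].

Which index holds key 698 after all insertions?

0

464: h=9 => slot 9
322: h=10 => slot 10
607: h=9, probe 9,10,11 => slot 11
672: h=9, probe 9,10,11,12 => slot 12
824: h=5 => slot 5
698: h=9, probe 9,10,11,12,0 => slot 0
Table: [698, _, _, _, _, 824, _, _, _, 464, 322, 607, 672]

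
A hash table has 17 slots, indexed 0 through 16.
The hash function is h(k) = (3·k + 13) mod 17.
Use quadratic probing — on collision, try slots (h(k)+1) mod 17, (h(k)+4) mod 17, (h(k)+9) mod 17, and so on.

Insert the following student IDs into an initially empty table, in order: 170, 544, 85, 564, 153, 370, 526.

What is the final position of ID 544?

14

170: h=13 -> slot 13
544: h=13, probe 13,14 -> slot 14
85: h=13, probe 13,14,0 -> slot 0
564: h=5 -> slot 5
153: h=13, probe 13,14,0,5,12 -> slot 12
370: h=1 -> slot 1
526: h=10 -> slot 10
Table: [85, 370, _, _, _, 564, _, _, _, _, 526, _, 153, 170, 544, _, _]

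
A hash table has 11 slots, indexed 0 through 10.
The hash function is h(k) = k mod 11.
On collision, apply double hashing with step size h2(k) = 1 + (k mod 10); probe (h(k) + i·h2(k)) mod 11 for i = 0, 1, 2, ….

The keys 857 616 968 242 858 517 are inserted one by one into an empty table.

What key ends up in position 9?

968

Insert 857: h=10, slot 10 empty → index 10.
Insert 616: h=0, slot 0 empty → index 0.
Insert 968: h=0, h2=9, slot 0 occupied → index 9.
Insert 242: h=0, h2=3, slot 0 occupied → index 3.
Insert 858: h=0, h2=9, slots 0,9 occupied → index 7.
Insert 517: h=0, h2=8, slot 0 occupied → index 8.
Table: [616, -, -, 242, -, -, -, 858, 517, 968, 857]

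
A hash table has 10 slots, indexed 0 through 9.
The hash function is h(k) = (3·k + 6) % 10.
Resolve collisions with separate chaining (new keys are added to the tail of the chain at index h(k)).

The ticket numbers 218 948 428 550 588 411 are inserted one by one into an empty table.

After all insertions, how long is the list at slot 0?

4

218 → bucket 0
948 → bucket 0 (collision)
428 → bucket 0 (collision)
550 → bucket 6
588 → bucket 0 (collision)
411 → bucket 9
Final buckets:
0: 218 -> 948 -> 428 -> 588
1: .
2: .
3: .
4: .
5: .
6: 550
7: .
8: .
9: 411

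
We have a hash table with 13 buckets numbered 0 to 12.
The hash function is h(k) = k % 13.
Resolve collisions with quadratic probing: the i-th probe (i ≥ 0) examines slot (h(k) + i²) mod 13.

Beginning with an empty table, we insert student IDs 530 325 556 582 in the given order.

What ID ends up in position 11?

530 hashes to 10; slot 10 is free -> place at 10.
325 hashes to 0; slot 0 is free -> place at 0.
556 hashes to 10; 10 taken -> place at 11.
582 hashes to 10; 10,11 taken -> place at 1.
Table: [325, 582, -, -, -, -, -, -, -, -, 530, 556, -]

556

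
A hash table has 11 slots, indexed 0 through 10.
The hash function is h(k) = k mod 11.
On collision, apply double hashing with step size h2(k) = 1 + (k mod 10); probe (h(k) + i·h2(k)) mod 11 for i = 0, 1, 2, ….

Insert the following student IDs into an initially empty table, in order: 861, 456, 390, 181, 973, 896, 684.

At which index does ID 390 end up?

861: h=3 => slot 3
456: h=5 => slot 5
390: h=5, h2=1, probe 5,6 => slot 6
181: h=5, h2=2, probe 5,7 => slot 7
973: h=5, h2=4, probe 5,9 => slot 9
896: h=5, h2=7, probe 5,1 => slot 1
684: h=2 => slot 2
Table: [-, 896, 684, 861, -, 456, 390, 181, -, 973, -]

6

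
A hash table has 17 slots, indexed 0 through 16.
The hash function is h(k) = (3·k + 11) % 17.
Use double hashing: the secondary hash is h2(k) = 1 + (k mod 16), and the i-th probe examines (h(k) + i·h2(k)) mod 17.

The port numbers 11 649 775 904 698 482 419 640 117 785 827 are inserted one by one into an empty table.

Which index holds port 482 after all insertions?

15

11: h=10 -> slot 10
649: h=3 -> slot 3
775: h=7 -> slot 7
904: h=3, h2=9, probe 3,12 -> slot 12
698: h=14 -> slot 14
482: h=12, h2=3, probe 12,15 -> slot 15
419: h=10, h2=4, probe 10,14,1 -> slot 1
640: h=10, h2=1, probe 10,11 -> slot 11
117: h=5 -> slot 5
785: h=3, h2=2, probe 3,5,7,9 -> slot 9
827: h=10, h2=12, probe 10,5,0 -> slot 0
Table: [827, 419, —, 649, —, 117, —, 775, —, 785, 11, 640, 904, —, 698, 482, —]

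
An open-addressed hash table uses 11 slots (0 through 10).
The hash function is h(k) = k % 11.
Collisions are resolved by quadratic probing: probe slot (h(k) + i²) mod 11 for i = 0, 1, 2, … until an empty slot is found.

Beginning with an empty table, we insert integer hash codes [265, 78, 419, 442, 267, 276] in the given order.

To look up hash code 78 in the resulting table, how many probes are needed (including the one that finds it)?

265: h=1 -> slot 1
78: h=1, probe 1,2 -> slot 2
419: h=1, probe 1,2,5 -> slot 5
442: h=2, probe 2,3 -> slot 3
267: h=3, probe 3,4 -> slot 4
276: h=1, probe 1,2,5,10 -> slot 10
Table: [_, 265, 78, 442, 267, 419, _, _, _, _, 276]
Lookup 78: h=1, probe 1,2 → found at 2.

2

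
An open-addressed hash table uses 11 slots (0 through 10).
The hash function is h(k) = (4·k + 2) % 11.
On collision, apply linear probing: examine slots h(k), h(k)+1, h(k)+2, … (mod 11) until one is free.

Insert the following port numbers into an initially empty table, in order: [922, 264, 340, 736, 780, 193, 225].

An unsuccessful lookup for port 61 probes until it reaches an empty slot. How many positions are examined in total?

3

922: h=5 => slot 5
264: h=2 => slot 2
340: h=9 => slot 9
736: h=9, probe 9,10 => slot 10
780: h=9, probe 9,10,0 => slot 0
193: h=4 => slot 4
225: h=0, probe 0,1 => slot 1
Table: [780, 225, 264, —, 193, 922, —, —, —, 340, 736]
Lookup 61: h=4, probe 4,5,6 → slot 6 empty, not found.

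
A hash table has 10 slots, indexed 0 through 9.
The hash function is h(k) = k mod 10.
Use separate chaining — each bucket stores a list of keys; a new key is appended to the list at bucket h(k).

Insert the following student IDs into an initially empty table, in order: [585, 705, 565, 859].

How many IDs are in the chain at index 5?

3

Insert 585: h=5, bucket 5 empty → new chain.
Insert 705: h=5, bucket 5 nonempty → append to chain.
Insert 565: h=5, bucket 5 nonempty → append to chain.
Insert 859: h=9, bucket 9 empty → new chain.
Final buckets:
0: -
1: -
2: -
3: -
4: -
5: 585 -> 705 -> 565
6: -
7: -
8: -
9: 859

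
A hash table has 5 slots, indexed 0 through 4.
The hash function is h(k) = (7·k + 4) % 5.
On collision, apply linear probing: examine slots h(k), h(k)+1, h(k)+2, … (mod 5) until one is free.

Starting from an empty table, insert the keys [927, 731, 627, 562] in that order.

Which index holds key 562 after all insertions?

927 hashes to 3; slot 3 is free => place at 3.
731 hashes to 1; slot 1 is free => place at 1.
627 hashes to 3; 3 taken => place at 4.
562 hashes to 3; 3,4 taken => place at 0.
Table: [562, 731, -, 927, 627]

0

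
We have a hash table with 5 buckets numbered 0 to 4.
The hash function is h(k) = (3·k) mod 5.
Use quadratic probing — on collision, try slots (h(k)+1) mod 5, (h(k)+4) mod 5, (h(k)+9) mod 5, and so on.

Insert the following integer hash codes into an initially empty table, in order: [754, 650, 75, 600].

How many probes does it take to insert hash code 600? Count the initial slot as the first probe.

754: h=2 => slot 2
650: h=0 => slot 0
75: h=0, probe 0,1 => slot 1
600: h=0, probe 0,1,4 => slot 4
Table: [650, 75, 754, -, 600]

3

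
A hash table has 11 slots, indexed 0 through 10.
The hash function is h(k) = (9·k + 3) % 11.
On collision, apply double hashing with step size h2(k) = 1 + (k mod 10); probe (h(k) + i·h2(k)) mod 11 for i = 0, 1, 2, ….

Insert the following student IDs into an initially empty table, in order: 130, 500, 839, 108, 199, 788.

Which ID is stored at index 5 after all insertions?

108

130 hashes to 7; slot 7 is free → place at 7.
500 hashes to 4; slot 4 is free → place at 4.
839 hashes to 8; slot 8 is free → place at 8.
108 hashes to 7, h2=9; 7 taken → place at 5.
199 hashes to 1; slot 1 is free → place at 1.
788 hashes to 0; slot 0 is free → place at 0.
Table: [788, 199, -, -, 500, 108, -, 130, 839, -, -]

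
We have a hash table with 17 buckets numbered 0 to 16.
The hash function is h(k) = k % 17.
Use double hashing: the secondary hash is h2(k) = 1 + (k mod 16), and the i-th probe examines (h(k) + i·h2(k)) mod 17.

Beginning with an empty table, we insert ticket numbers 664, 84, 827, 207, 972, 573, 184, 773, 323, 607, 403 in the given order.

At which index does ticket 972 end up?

664 hashes to 1; slot 1 is free → place at 1.
84 hashes to 16; slot 16 is free → place at 16.
827 hashes to 11; slot 11 is free → place at 11.
207 hashes to 3; slot 3 is free → place at 3.
972 hashes to 3, h2=13; 3,16 taken → place at 12.
573 hashes to 12, h2=14; 12 taken → place at 9.
184 hashes to 14; slot 14 is free → place at 14.
773 hashes to 8; slot 8 is free → place at 8.
323 hashes to 0; slot 0 is free → place at 0.
607 hashes to 12, h2=16; 12,11 taken → place at 10.
403 hashes to 12, h2=4; 12,16,3 taken → place at 7.
Table: [323, 664, ., 207, ., ., ., 403, 773, 573, 607, 827, 972, ., 184, ., 84]

12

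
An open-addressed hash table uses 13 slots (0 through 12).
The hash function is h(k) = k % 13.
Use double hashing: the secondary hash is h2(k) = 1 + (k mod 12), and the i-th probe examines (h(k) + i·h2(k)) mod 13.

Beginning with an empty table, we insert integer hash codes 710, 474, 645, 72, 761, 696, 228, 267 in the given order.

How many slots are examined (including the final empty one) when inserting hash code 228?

710 hashes to 8; slot 8 is free → place at 8.
474 hashes to 6; slot 6 is free → place at 6.
645 hashes to 8, h2=10; 8 taken → place at 5.
72 hashes to 7; slot 7 is free → place at 7.
761 hashes to 7, h2=6; 7 taken → place at 0.
696 hashes to 7, h2=1; 7,8 taken → place at 9.
228 hashes to 7, h2=1; 7,8,9 taken → place at 10.
267 hashes to 7, h2=4; 7 taken → place at 11.
Table: [761, ., ., ., ., 645, 474, 72, 710, 696, 228, 267, .]

4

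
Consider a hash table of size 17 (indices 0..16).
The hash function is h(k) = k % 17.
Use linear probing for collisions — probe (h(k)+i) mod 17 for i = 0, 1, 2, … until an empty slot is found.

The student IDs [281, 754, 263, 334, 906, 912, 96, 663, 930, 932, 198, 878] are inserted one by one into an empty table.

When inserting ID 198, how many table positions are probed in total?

6

281: h=9 => slot 9
754: h=6 => slot 6
263: h=8 => slot 8
334: h=11 => slot 11
906: h=5 => slot 5
912: h=11, probe 11,12 => slot 12
96: h=11, probe 11,12,13 => slot 13
663: h=0 => slot 0
930: h=12, probe 12,13,14 => slot 14
932: h=14, probe 14,15 => slot 15
198: h=11, probe 11,12,13,14,15,16 => slot 16
878: h=11, probe 11,12,13,14,15,16,0,1 => slot 1
Table: [663, 878, _, _, _, 906, 754, _, 263, 281, _, 334, 912, 96, 930, 932, 198]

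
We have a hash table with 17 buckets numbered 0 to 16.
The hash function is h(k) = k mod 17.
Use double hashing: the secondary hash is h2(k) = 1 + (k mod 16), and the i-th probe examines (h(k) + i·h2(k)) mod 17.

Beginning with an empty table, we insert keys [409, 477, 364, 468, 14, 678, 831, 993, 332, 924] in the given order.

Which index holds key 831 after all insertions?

409 hashes to 1; slot 1 is free → place at 1.
477 hashes to 1, h2=14; 1 taken → place at 15.
364 hashes to 7; slot 7 is free → place at 7.
468 hashes to 9; slot 9 is free → place at 9.
14 hashes to 14; slot 14 is free → place at 14.
678 hashes to 15, h2=7; 15 taken → place at 5.
831 hashes to 15, h2=16; 15,14 taken → place at 13.
993 hashes to 7, h2=2; 7,9 taken → place at 11.
332 hashes to 9, h2=13; 9,5,1,14 taken → place at 10.
924 hashes to 6; slot 6 is free → place at 6.
Table: [∅, 409, ∅, ∅, ∅, 678, 924, 364, ∅, 468, 332, 993, ∅, 831, 14, 477, ∅]

13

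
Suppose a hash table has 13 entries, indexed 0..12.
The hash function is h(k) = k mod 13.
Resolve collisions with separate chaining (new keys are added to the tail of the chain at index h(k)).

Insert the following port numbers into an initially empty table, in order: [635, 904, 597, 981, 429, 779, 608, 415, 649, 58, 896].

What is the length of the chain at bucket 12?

Insert 635: h=11, bucket 11 empty -> new chain.
Insert 904: h=7, bucket 7 empty -> new chain.
Insert 597: h=12, bucket 12 empty -> new chain.
Insert 981: h=6, bucket 6 empty -> new chain.
Insert 429: h=0, bucket 0 empty -> new chain.
Insert 779: h=12, bucket 12 nonempty -> append to chain.
Insert 608: h=10, bucket 10 empty -> new chain.
Insert 415: h=12, bucket 12 nonempty -> append to chain.
Insert 649: h=12, bucket 12 nonempty -> append to chain.
Insert 58: h=6, bucket 6 nonempty -> append to chain.
Insert 896: h=12, bucket 12 nonempty -> append to chain.
Final buckets:
0: 429
1: -
2: -
3: -
4: -
5: -
6: 981 -> 58
7: 904
8: -
9: -
10: 608
11: 635
12: 597 -> 779 -> 415 -> 649 -> 896

5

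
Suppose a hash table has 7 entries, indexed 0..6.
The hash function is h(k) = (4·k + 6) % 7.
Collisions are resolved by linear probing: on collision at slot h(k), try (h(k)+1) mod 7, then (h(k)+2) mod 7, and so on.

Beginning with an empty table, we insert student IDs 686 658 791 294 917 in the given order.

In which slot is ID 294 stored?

2

686 hashes to 6; slot 6 is free -> place at 6.
658 hashes to 6; 6 taken -> place at 0.
791 hashes to 6; 6,0 taken -> place at 1.
294 hashes to 6; 6,0,1 taken -> place at 2.
917 hashes to 6; 6,0,1,2 taken -> place at 3.
Table: [658, 791, 294, 917, -, -, 686]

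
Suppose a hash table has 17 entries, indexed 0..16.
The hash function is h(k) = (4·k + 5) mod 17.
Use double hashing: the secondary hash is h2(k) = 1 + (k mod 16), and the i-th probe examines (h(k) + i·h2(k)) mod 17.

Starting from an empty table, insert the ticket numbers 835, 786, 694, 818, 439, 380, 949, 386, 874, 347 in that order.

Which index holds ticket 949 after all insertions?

5

835: h=13 → slot 13
786: h=4 → slot 4
694: h=10 → slot 10
818: h=13, h2=3, probe 13,16 → slot 16
439: h=10, h2=8, probe 10,1 → slot 1
380: h=12 → slot 12
949: h=10, h2=6, probe 10,16,5 → slot 5
386: h=2 → slot 2
874: h=16, h2=11, probe 16,10,4,15 → slot 15
347: h=16, h2=12, probe 16,11 → slot 11
Table: [∅, 439, 386, ∅, 786, 949, ∅, ∅, ∅, ∅, 694, 347, 380, 835, ∅, 874, 818]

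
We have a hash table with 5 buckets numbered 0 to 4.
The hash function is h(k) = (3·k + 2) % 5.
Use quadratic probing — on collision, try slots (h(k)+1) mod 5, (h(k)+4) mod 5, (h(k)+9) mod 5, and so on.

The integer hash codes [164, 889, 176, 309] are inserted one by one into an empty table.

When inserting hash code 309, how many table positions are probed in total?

Insert 164: h=4, slot 4 empty => index 4.
Insert 889: h=4, slot 4 occupied => index 0.
Insert 176: h=0, slot 0 occupied => index 1.
Insert 309: h=4, slots 4,0 occupied => index 3.
Table: [889, 176, ., 309, 164]

3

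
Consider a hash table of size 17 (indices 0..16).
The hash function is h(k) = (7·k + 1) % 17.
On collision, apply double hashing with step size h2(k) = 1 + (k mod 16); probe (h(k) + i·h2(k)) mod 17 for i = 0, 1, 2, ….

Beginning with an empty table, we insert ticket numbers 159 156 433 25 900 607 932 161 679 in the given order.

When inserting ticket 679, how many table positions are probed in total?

159 hashes to 9; slot 9 is free => place at 9.
156 hashes to 5; slot 5 is free => place at 5.
433 hashes to 6; slot 6 is free => place at 6.
25 hashes to 6, h2=10; 6 taken => place at 16.
900 hashes to 11; slot 11 is free => place at 11.
607 hashes to 0; slot 0 is free => place at 0.
932 hashes to 14; slot 14 is free => place at 14.
161 hashes to 6, h2=2; 6 taken => place at 8.
679 hashes to 11, h2=8; 11 taken => place at 2.
Table: [607, -, 679, -, -, 156, 433, -, 161, 159, -, 900, -, -, 932, -, 25]

2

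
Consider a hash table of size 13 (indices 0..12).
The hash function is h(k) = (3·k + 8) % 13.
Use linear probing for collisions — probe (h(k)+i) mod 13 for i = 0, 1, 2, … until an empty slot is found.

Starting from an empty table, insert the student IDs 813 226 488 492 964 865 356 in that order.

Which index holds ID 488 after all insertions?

813 hashes to 3; slot 3 is free → place at 3.
226 hashes to 10; slot 10 is free → place at 10.
488 hashes to 3; 3 taken → place at 4.
492 hashes to 2; slot 2 is free → place at 2.
964 hashes to 1; slot 1 is free → place at 1.
865 hashes to 3; 3,4 taken → place at 5.
356 hashes to 10; 10 taken → place at 11.
Table: [—, 964, 492, 813, 488, 865, —, —, —, —, 226, 356, —]

4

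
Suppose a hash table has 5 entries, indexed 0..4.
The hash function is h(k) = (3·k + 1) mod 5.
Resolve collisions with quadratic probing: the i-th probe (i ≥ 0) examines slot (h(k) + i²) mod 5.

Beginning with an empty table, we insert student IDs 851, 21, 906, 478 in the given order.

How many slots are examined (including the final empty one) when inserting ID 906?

851 hashes to 4; slot 4 is free -> place at 4.
21 hashes to 4; 4 taken -> place at 0.
906 hashes to 4; 4,0 taken -> place at 3.
478 hashes to 0; 0 taken -> place at 1.
Table: [21, 478, —, 906, 851]

3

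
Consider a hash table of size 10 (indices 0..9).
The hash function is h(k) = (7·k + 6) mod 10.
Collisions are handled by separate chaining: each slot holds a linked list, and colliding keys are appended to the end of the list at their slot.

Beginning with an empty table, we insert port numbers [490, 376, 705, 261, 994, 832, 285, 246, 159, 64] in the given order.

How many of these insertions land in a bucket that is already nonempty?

Insert 490: h=6, bucket 6 empty → new chain.
Insert 376: h=8, bucket 8 empty → new chain.
Insert 705: h=1, bucket 1 empty → new chain.
Insert 261: h=3, bucket 3 empty → new chain.
Insert 994: h=4, bucket 4 empty → new chain.
Insert 832: h=0, bucket 0 empty → new chain.
Insert 285: h=1, bucket 1 nonempty → append to chain.
Insert 246: h=8, bucket 8 nonempty → append to chain.
Insert 159: h=9, bucket 9 empty → new chain.
Insert 64: h=4, bucket 4 nonempty → append to chain.
Final buckets:
0: 832
1: 705 -> 285
2: _
3: 261
4: 994 -> 64
5: _
6: 490
7: _
8: 376 -> 246
9: 159

3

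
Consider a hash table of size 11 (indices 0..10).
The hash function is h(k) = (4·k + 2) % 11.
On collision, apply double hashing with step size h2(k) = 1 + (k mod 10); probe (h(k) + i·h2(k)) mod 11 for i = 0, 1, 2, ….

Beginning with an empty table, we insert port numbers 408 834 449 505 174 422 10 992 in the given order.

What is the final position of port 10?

Insert 408: h=6, slot 6 empty => index 6.
Insert 834: h=5, slot 5 empty => index 5.
Insert 449: h=5, h2=10, slot 5 occupied => index 4.
Insert 505: h=9, slot 9 empty => index 9.
Insert 174: h=5, h2=5, slot 5 occupied => index 10.
Insert 422: h=7, slot 7 empty => index 7.
Insert 10: h=9, h2=1, slots 9,10 occupied => index 0.
Insert 992: h=10, h2=3, slot 10 occupied => index 2.
Table: [10, ∅, 992, ∅, 449, 834, 408, 422, ∅, 505, 174]

0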